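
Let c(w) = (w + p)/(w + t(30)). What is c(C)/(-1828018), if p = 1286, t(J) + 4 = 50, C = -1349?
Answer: -63/2381907454 ≈ -2.6449e-8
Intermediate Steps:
t(J) = 46 (t(J) = -4 + 50 = 46)
c(w) = (1286 + w)/(46 + w) (c(w) = (w + 1286)/(w + 46) = (1286 + w)/(46 + w))
c(C)/(-1828018) = ((1286 - 1349)/(46 - 1349))/(-1828018) = (-63/(-1303))*(-1/1828018) = -1/1303*(-63)*(-1/1828018) = (63/1303)*(-1/1828018) = -63/2381907454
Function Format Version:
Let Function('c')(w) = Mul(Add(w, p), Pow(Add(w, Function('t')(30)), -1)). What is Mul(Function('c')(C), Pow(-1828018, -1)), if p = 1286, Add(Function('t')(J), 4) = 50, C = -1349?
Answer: Rational(-63, 2381907454) ≈ -2.6449e-8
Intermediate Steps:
Function('t')(J) = 46 (Function('t')(J) = Add(-4, 50) = 46)
Function('c')(w) = Mul(Pow(Add(46, w), -1), Add(1286, w)) (Function('c')(w) = Mul(Add(w, 1286), Pow(Add(w, 46), -1)) = Mul(Add(1286, w), Pow(Add(46, w), -1)) = Mul(Pow(Add(46, w), -1), Add(1286, w)))
Mul(Function('c')(C), Pow(-1828018, -1)) = Mul(Mul(Pow(Add(46, -1349), -1), Add(1286, -1349)), Pow(-1828018, -1)) = Mul(Mul(Pow(-1303, -1), -63), Rational(-1, 1828018)) = Mul(Mul(Rational(-1, 1303), -63), Rational(-1, 1828018)) = Mul(Rational(63, 1303), Rational(-1, 1828018)) = Rational(-63, 2381907454)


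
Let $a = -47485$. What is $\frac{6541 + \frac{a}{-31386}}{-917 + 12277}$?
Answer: $\frac{205343311}{356544960} \approx 0.57593$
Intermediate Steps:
$\frac{6541 + \frac{a}{-31386}}{-917 + 12277} = \frac{6541 - \frac{47485}{-31386}}{-917 + 12277} = \frac{6541 - - \frac{47485}{31386}}{11360} = \left(6541 + \frac{47485}{31386}\right) \frac{1}{11360} = \frac{205343311}{31386} \cdot \frac{1}{11360} = \frac{205343311}{356544960}$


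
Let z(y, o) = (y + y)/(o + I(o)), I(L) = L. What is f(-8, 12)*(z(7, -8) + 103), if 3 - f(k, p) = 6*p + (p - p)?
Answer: -56373/8 ≈ -7046.6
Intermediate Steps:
z(y, o) = y/o (z(y, o) = (y + y)/(o + o) = (2*y)/((2*o)) = (2*y)*(1/(2*o)) = y/o)
f(k, p) = 3 - 6*p (f(k, p) = 3 - (6*p + (p - p)) = 3 - (6*p + 0) = 3 - 6*p)
f(-8, 12)*(z(7, -8) + 103) = (3 - 6*12)*(7/(-8) + 103) = (3 - 72)*(7*(-1/8) + 103) = -69*(-7/8 + 103) = -69*817/8 = -56373/8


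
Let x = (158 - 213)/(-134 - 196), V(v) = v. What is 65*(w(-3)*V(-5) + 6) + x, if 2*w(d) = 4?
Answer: -1559/6 ≈ -259.83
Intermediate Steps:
w(d) = 2 (w(d) = (1/2)*4 = 2)
x = 1/6 (x = -55/(-330) = -55*(-1/330) = 1/6 ≈ 0.16667)
65*(w(-3)*V(-5) + 6) + x = 65*(2*(-5) + 6) + 1/6 = 65*(-10 + 6) + 1/6 = 65*(-4) + 1/6 = -260 + 1/6 = -1559/6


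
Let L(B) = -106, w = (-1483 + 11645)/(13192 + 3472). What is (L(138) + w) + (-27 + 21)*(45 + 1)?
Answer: -3177743/8332 ≈ -381.39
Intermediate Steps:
w = 5081/8332 (w = 10162/16664 = 10162*(1/16664) = 5081/8332 ≈ 0.60982)
(L(138) + w) + (-27 + 21)*(45 + 1) = (-106 + 5081/8332) + (-27 + 21)*(45 + 1) = -878111/8332 - 6*46 = -878111/8332 - 276 = -3177743/8332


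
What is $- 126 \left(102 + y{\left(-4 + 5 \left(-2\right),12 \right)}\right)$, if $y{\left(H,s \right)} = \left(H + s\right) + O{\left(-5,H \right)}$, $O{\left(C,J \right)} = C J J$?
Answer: $110880$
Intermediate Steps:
$O{\left(C,J \right)} = C J^{2}$
$y{\left(H,s \right)} = H + s - 5 H^{2}$ ($y{\left(H,s \right)} = \left(H + s\right) - 5 H^{2} = H + s - 5 H^{2}$)
$- 126 \left(102 + y{\left(-4 + 5 \left(-2\right),12 \right)}\right) = - 126 \left(102 + \left(\left(-4 + 5 \left(-2\right)\right) + 12 - 5 \left(-4 + 5 \left(-2\right)\right)^{2}\right)\right) = - 126 \left(102 - \left(2 + 5 \left(-4 - 10\right)^{2}\right)\right) = - 126 \left(102 - \left(2 + 980\right)\right) = - 126 \left(102 - 982\right) = \left(-126\right) \left(-880\right) = 110880$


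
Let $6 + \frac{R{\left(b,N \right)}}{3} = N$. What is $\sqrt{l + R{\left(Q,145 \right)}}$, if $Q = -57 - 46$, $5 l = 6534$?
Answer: $\frac{13 \sqrt{255}}{5} \approx 41.519$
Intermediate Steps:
$l = \frac{6534}{5}$ ($l = \frac{1}{5} \cdot 6534 = \frac{6534}{5} \approx 1306.8$)
$Q = -103$
$R{\left(b,N \right)} = -18 + 3 N$
$\sqrt{l + R{\left(Q,145 \right)}} = \sqrt{\frac{6534}{5} + \left(-18 + 3 \cdot 145\right)} = \sqrt{\frac{6534}{5} + \left(-18 + 435\right)} = \sqrt{\frac{6534}{5} + 417} = \sqrt{\frac{8619}{5}} = \frac{13 \sqrt{255}}{5}$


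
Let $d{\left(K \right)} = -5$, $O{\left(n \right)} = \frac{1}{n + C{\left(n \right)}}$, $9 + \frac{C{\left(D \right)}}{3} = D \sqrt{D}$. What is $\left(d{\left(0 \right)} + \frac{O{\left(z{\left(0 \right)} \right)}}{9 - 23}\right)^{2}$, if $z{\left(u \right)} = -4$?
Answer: $\frac{1652705415}{66146332} + \frac{1290708 i}{115756081} \approx 24.986 + 0.01115 i$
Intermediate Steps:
$C{\left(D \right)} = -27 + 3 D^{\frac{3}{2}}$ ($C{\left(D \right)} = -27 + 3 D \sqrt{D} = -27 + 3 D^{\frac{3}{2}}$)
$O{\left(n \right)} = \frac{1}{-27 + n + 3 n^{\frac{3}{2}}}$ ($O{\left(n \right)} = \frac{1}{n + \left(-27 + 3 n^{\frac{3}{2}}\right)} = \frac{1}{-27 + n + 3 n^{\frac{3}{2}}}$)
$\left(d{\left(0 \right)} + \frac{O{\left(z{\left(0 \right)} \right)}}{9 - 23}\right)^{2} = \left(-5 + \frac{1}{\left(9 - 23\right) \left(-27 - 4 + 3 \left(-4\right)^{\frac{3}{2}}\right)}\right)^{2} = \left(-5 + \frac{1}{\left(-14\right) \left(-27 - 4 + 3 \left(- 8 i\right)\right)}\right)^{2} = \left(-5 - \frac{1}{14 \left(-27 - 4 - 24 i\right)}\right)^{2} = \left(-5 - \frac{1}{14 \left(-31 - 24 i\right)}\right)^{2} = \left(-5 - \frac{\frac{1}{1537} \left(-31 + 24 i\right)}{14}\right)^{2} = \left(-5 - \frac{-31 + 24 i}{21518}\right)^{2}$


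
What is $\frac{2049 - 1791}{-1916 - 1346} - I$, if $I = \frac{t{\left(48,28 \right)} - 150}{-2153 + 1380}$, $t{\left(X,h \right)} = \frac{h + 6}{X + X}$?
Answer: $- \frac{16501889}{60516624} \approx -0.27268$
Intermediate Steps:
$t{\left(X,h \right)} = \frac{6 + h}{2 X}$
$I = \frac{7183}{37104}$ ($I = \frac{\frac{6 + 28}{2 \cdot 48} - 150}{-2153 + 1380} = \frac{\frac{1}{2} \cdot \frac{1}{48} \cdot 34 - 150}{-773} = \left(\frac{17}{48} - 150\right) \left(- \frac{1}{773}\right) = \left(- \frac{7183}{48}\right) \left(- \frac{1}{773}\right) = \frac{7183}{37104} \approx 0.19359$)
$\frac{2049 - 1791}{-1916 - 1346} - I = \frac{2049 - 1791}{-1916 - 1346} - \frac{7183}{37104} = \frac{258}{-3262} - \frac{7183}{37104} = 258 \left(- \frac{1}{3262}\right) - \frac{7183}{37104} = - \frac{129}{1631} - \frac{7183}{37104} = - \frac{16501889}{60516624}$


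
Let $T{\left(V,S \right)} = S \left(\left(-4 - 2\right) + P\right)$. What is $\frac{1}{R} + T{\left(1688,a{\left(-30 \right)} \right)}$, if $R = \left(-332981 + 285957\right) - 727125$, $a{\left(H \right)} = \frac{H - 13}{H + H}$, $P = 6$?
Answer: $- \frac{1}{774149} \approx -1.2917 \cdot 10^{-6}$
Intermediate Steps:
$a{\left(H \right)} = \frac{-13 + H}{2 H}$
$T{\left(V,S \right)} = 0$ ($T{\left(V,S \right)} = S \left(\left(-4 - 2\right) + 6\right) = S \left(-6 + 6\right) = S 0 = 0$)
$R = -774149$ ($R = -47024 - 727125 = -774149$)
$\frac{1}{R} + T{\left(1688,a{\left(-30 \right)} \right)} = \frac{1}{-774149} + 0 = - \frac{1}{774149} + 0 = - \frac{1}{774149}$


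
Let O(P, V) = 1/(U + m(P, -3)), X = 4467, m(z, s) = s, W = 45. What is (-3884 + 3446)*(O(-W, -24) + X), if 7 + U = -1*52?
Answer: -60652707/31 ≈ -1.9565e+6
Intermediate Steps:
U = -59 (U = -7 - 1*52 = -7 - 52 = -59)
O(P, V) = -1/62 (O(P, V) = 1/(-59 - 3) = 1/(-62) = -1/62)
(-3884 + 3446)*(O(-W, -24) + X) = (-3884 + 3446)*(-1/62 + 4467) = -438*276953/62 = -60652707/31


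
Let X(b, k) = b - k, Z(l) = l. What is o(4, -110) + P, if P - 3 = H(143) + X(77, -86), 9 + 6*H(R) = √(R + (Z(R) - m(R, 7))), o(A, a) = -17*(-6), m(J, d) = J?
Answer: 533/2 + √143/6 ≈ 268.49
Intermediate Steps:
o(A, a) = 102
H(R) = -3/2 + √R/6 (H(R) = -3/2 + √(R + (R - R))/6 = -3/2 + √(R + 0)/6 = -3/2 + √R/6)
P = 329/2 + √143/6 (P = 3 + ((-3/2 + √143/6) + (77 - 1*(-86))) = 3 + ((-3/2 + √143/6) + (77 + 86)) = 3 + ((-3/2 + √143/6) + 163) = 3 + (323/2 + √143/6) = 329/2 + √143/6 ≈ 166.49)
o(4, -110) + P = 102 + (329/2 + √143/6) = 533/2 + √143/6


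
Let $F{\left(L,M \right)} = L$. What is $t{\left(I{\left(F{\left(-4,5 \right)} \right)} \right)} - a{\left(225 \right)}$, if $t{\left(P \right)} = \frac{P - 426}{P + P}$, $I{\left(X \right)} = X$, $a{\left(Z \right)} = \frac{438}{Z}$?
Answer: $\frac{15541}{300} \approx 51.803$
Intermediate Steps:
$t{\left(P \right)} = \frac{-426 + P}{2 P}$
$t{\left(I{\left(F{\left(-4,5 \right)} \right)} \right)} - a{\left(225 \right)} = \frac{-426 - 4}{2 \left(-4\right)} - \frac{438}{225} = \frac{1}{2} \left(- \frac{1}{4}\right) \left(-430\right) - 438 \cdot \frac{1}{225} = \frac{215}{4} - \frac{146}{75} = \frac{15541}{300}$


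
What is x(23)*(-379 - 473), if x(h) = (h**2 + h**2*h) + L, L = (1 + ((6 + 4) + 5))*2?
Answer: -10844256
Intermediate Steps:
L = 32 (L = (1 + (10 + 5))*2 = (1 + 15)*2 = 16*2 = 32)
x(h) = 32 + h**2 + h**3 (x(h) = (h**2 + h**2*h) + 32 = (h**2 + h**3) + 32 = 32 + h**2 + h**3)
x(23)*(-379 - 473) = (32 + 23**2 + 23**3)*(-379 - 473) = (32 + 529 + 12167)*(-852) = 12728*(-852) = -10844256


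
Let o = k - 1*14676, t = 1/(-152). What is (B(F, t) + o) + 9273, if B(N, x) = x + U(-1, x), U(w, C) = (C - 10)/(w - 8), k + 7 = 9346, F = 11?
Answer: 74805/19 ≈ 3937.1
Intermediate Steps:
k = 9339 (k = -7 + 9346 = 9339)
U(w, C) = (-10 + C)/(-8 + w)
t = -1/152 ≈ -0.0065789
B(N, x) = 10/9 + 8*x/9 (B(N, x) = x + (-10 + x)/(-8 - 1) = x + (-10 + x)/(-9) = x - (-10 + x)/9 = x + (10/9 - x/9) = 10/9 + 8*x/9)
o = -5337 (o = 9339 - 1*14676 = 9339 - 14676 = -5337)
(B(F, t) + o) + 9273 = ((10/9 + (8/9)*(-1/152)) - 5337) + 9273 = ((10/9 - 1/171) - 5337) + 9273 = (21/19 - 5337) + 9273 = -101382/19 + 9273 = 74805/19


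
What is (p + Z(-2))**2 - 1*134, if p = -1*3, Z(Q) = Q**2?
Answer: -133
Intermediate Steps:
p = -3
(p + Z(-2))**2 - 1*134 = (-3 + (-2)**2)**2 - 1*134 = (-3 + 4)**2 - 134 = 1**2 - 134 = 1 - 134 = -133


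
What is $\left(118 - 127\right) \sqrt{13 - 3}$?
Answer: $- 9 \sqrt{10} \approx -28.461$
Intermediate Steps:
$\left(118 - 127\right) \sqrt{13 - 3} = - 9 \sqrt{10}$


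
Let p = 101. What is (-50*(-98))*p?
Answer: 494900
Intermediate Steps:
(-50*(-98))*p = -50*(-98)*101 = 4900*101 = 494900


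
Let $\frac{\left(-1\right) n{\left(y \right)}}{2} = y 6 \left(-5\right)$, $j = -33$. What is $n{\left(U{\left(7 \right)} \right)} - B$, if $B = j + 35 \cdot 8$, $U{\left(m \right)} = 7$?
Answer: $173$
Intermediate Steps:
$n{\left(y \right)} = 60 y$ ($n{\left(y \right)} = - 2 y 6 \left(-5\right) = - 2 \cdot 6 y \left(-5\right) = - 2 \left(- 30 y\right) = 60 y$)
$B = 247$ ($B = -33 + 35 \cdot 8 = -33 + 280 = 247$)
$n{\left(U{\left(7 \right)} \right)} - B = 60 \cdot 7 - 247 = 420 - 247 = 173$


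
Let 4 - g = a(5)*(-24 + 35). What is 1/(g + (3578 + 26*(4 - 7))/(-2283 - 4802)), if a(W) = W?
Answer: -1417/72967 ≈ -0.019420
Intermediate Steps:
g = -51 (g = 4 - 5*(-24 + 35) = 4 - 5*11 = 4 - 1*55 = 4 - 55 = -51)
1/(g + (3578 + 26*(4 - 7))/(-2283 - 4802)) = 1/(-51 + (3578 + 26*(4 - 7))/(-2283 - 4802)) = 1/(-51 + (3578 + 26*(-3))/(-7085)) = 1/(-51 + (3578 - 78)*(-1/7085)) = 1/(-51 + 3500*(-1/7085)) = 1/(-51 - 700/1417) = 1/(-72967/1417) = -1417/72967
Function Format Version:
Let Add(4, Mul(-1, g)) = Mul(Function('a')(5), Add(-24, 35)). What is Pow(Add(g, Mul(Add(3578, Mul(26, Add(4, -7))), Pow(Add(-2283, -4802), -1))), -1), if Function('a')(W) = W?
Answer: Rational(-1417, 72967) ≈ -0.019420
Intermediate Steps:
g = -51 (g = Add(4, Mul(-1, Mul(5, Add(-24, 35)))) = Add(4, Mul(-1, Mul(5, 11))) = Add(4, Mul(-1, 55)) = Add(4, -55) = -51)
Pow(Add(g, Mul(Add(3578, Mul(26, Add(4, -7))), Pow(Add(-2283, -4802), -1))), -1) = Pow(Add(-51, Mul(Add(3578, Mul(26, Add(4, -7))), Pow(Add(-2283, -4802), -1))), -1) = Pow(Add(-51, Mul(Add(3578, Mul(26, -3)), Pow(-7085, -1))), -1) = Pow(Add(-51, Mul(Add(3578, -78), Rational(-1, 7085))), -1) = Pow(Add(-51, Mul(3500, Rational(-1, 7085))), -1) = Pow(Add(-51, Rational(-700, 1417)), -1) = Pow(Rational(-72967, 1417), -1) = Rational(-1417, 72967)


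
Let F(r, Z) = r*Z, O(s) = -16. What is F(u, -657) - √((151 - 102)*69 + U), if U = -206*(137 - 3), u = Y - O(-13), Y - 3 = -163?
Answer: 94608 - I*√24223 ≈ 94608.0 - 155.64*I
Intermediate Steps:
Y = -160 (Y = 3 - 163 = -160)
u = -144 (u = -160 - 1*(-16) = -160 + 16 = -144)
F(r, Z) = Z*r
U = -27604 (U = -206*134 = -27604)
F(u, -657) - √((151 - 102)*69 + U) = -657*(-144) - √((151 - 102)*69 - 27604) = 94608 - √(49*69 - 27604) = 94608 - √(3381 - 27604) = 94608 - √(-24223) = 94608 - I*√24223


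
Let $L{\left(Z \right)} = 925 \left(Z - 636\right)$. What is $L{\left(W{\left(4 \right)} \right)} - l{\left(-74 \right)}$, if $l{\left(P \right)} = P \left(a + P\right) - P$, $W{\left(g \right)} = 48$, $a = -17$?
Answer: $-550708$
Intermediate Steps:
$L{\left(Z \right)} = -588300 + 925 Z$ ($L{\left(Z \right)} = 925 \left(-636 + Z\right) = -588300 + 925 Z$)
$l{\left(P \right)} = - P + P \left(-17 + P\right)$ ($l{\left(P \right)} = P \left(-17 + P\right) - P = - P + P \left(-17 + P\right)$)
$L{\left(W{\left(4 \right)} \right)} - l{\left(-74 \right)} = \left(-588300 + 925 \cdot 48\right) - - 74 \left(-18 - 74\right) = \left(-588300 + 44400\right) - \left(-74\right) \left(-92\right) = -543900 - 6808 = -550708$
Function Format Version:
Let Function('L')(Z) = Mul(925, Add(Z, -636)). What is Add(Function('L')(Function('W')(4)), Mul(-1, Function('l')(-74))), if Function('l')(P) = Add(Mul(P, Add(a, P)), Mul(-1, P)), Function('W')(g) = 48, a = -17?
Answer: -550708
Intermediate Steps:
Function('L')(Z) = Add(-588300, Mul(925, Z)) (Function('L')(Z) = Mul(925, Add(-636, Z)) = Add(-588300, Mul(925, Z)))
Function('l')(P) = Add(Mul(-1, P), Mul(P, Add(-17, P))) (Function('l')(P) = Add(Mul(P, Add(-17, P)), Mul(-1, P)) = Add(Mul(-1, P), Mul(P, Add(-17, P))))
Add(Function('L')(Function('W')(4)), Mul(-1, Function('l')(-74))) = Add(Add(-588300, Mul(925, 48)), Mul(-1, Mul(-74, Add(-18, -74)))) = Add(Add(-588300, 44400), Mul(-1, Mul(-74, -92))) = Add(-543900, Mul(-1, 6808)) = Add(-543900, -6808) = -550708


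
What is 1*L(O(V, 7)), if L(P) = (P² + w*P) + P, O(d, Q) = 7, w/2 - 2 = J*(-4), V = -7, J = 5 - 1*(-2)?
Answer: -308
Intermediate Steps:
J = 7 (J = 5 + 2 = 7)
w = -52 (w = 4 + 2*(7*(-4)) = 4 + 2*(-28) = 4 - 56 = -52)
L(P) = P² - 51*P (L(P) = (P² - 52*P) + P = P² - 51*P)
1*L(O(V, 7)) = 1*(7*(-51 + 7)) = 1*(7*(-44)) = 1*(-308) = -308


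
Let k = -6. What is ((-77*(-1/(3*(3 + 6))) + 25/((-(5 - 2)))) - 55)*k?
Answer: 3266/9 ≈ 362.89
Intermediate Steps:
((-77*(-1/(3*(3 + 6))) + 25/((-(5 - 2)))) - 55)*k = ((-77*(-1/(3*(3 + 6))) + 25/((-(5 - 2)))) - 55)*(-6) = ((-77/((-3*9)) + 25/((-1*3))) - 55)*(-6) = ((-77/(-27) + 25/(-3)) - 55)*(-6) = ((-77*(-1/27) + 25*(-⅓)) - 55)*(-6) = ((77/27 - 25/3) - 55)*(-6) = (-148/27 - 55)*(-6) = -1633/27*(-6) = 3266/9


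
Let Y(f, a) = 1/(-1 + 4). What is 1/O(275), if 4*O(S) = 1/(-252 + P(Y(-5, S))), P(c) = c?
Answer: -3020/3 ≈ -1006.7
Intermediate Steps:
Y(f, a) = 1/3
O(S) = -3/3020 (O(S) = 1/(4*(-252 + 1/3)) = 1/(4*(-755/3)) = (1/4)*(-3/755) = -3/3020)
1/O(275) = 1/(-3/3020) = -3020/3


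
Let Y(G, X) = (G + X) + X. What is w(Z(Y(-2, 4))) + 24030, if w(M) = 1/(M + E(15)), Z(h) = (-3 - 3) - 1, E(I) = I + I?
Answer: 552691/23 ≈ 24030.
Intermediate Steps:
Y(G, X) = G + 2*X
E(I) = 2*I
Z(h) = -7 (Z(h) = -6 - 1 = -7)
w(M) = 1/(30 + M) (w(M) = 1/(M + 2*15) = 1/(M + 30) = 1/(30 + M))
w(Z(Y(-2, 4))) + 24030 = 1/(30 - 7) + 24030 = 1/23 + 24030 = 552691/23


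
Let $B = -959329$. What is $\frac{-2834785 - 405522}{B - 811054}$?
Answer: $\frac{3240307}{1770383} \approx 1.8303$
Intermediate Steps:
$\frac{-2834785 - 405522}{B - 811054} = \frac{-2834785 - 405522}{-959329 - 811054} = - \frac{3240307}{-1770383} = \left(-3240307\right) \left(- \frac{1}{1770383}\right) = \frac{3240307}{1770383}$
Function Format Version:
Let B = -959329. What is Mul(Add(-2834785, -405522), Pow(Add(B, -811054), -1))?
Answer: Rational(3240307, 1770383) ≈ 1.8303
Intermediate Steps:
Mul(Add(-2834785, -405522), Pow(Add(B, -811054), -1)) = Mul(Add(-2834785, -405522), Pow(Add(-959329, -811054), -1)) = Mul(-3240307, Pow(-1770383, -1)) = Mul(-3240307, Rational(-1, 1770383)) = Rational(3240307, 1770383)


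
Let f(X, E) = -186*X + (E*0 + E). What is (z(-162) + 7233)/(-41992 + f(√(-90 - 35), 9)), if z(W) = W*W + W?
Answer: -1398663645/1766896789 + 30982950*I*√5/1766896789 ≈ -0.79159 + 0.03921*I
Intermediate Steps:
z(W) = W + W² (z(W) = W² + W = W + W²)
f(X, E) = E - 186*X (f(X, E) = -186*X + (0 + E) = -186*X + E = E - 186*X)
(z(-162) + 7233)/(-41992 + f(√(-90 - 35), 9)) = (-162*(1 - 162) + 7233)/(-41992 + (9 - 186*√(-90 - 35))) = (-162*(-161) + 7233)/(-41992 + (9 - 930*I*√5)) = (26082 + 7233)/(-41992 + (9 - 930*I*√5)) = 33315/(-41992 + (9 - 930*I*√5)) = 33315/(-41983 - 930*I*√5)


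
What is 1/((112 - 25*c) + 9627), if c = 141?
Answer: 1/6214 ≈ 0.00016093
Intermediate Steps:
1/((112 - 25*c) + 9627) = 1/((112 - 25*141) + 9627) = 1/((112 - 3525) + 9627) = 1/(-3413 + 9627) = 1/6214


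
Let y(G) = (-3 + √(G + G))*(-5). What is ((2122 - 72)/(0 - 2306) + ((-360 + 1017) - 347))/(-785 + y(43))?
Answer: -322861/801335 + 4193*√86/1602670 ≈ -0.37864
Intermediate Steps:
y(G) = 15 - 5*√2*√G (y(G) = (-3 + √(2*G))*(-5) = (-3 + √2*√G)*(-5) = 15 - 5*√2*√G)
((2122 - 72)/(0 - 2306) + ((-360 + 1017) - 347))/(-785 + y(43)) = ((2122 - 72)/(0 - 2306) + ((-360 + 1017) - 347))/(-785 + (15 - 5*√2*√43)) = (2050/(-2306) + (657 - 347))/(-785 + (15 - 5*√86)) = (2050*(-1/2306) + 310)/(-770 - 5*√86) = (-1025/1153 + 310)/(-770 - 5*√86) = 356405/(1153*(-770 - 5*√86))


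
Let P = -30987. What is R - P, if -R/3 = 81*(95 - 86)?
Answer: 28800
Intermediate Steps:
R = -2187 (R = -243*(95 - 86) = -243*9 = -3*729 = -2187)
R - P = -2187 - 1*(-30987) = -2187 + 30987 = 28800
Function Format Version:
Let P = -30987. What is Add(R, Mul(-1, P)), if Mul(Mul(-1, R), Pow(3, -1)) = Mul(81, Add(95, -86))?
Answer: 28800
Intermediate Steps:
R = -2187 (R = Mul(-3, Mul(81, Add(95, -86))) = Mul(-3, Mul(81, 9)) = Mul(-3, 729) = -2187)
Add(R, Mul(-1, P)) = Add(-2187, Mul(-1, -30987)) = Add(-2187, 30987) = 28800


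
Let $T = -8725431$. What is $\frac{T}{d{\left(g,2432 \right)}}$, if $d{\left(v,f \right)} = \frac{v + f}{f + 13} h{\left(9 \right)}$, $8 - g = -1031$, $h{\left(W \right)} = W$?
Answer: $- \frac{182339135}{267} \approx -6.8292 \cdot 10^{5}$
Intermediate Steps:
$g = 1039$ ($g = 8 - -1031 = 8 + 1031 = 1039$)
$d{\left(v,f \right)} = \frac{9 \left(f + v\right)}{13 + f}$ ($d{\left(v,f \right)} = \frac{v + f}{f + 13} \cdot 9 = \frac{f + v}{13 + f} 9 = \frac{9 \left(f + v\right)}{13 + f}$)
$\frac{T}{d{\left(g,2432 \right)}} = - \frac{8725431}{9 \frac{1}{13 + 2432} \left(2432 + 1039\right)} = - \frac{8725431}{9 \cdot \frac{1}{2445} \cdot 3471} = - \frac{8725431}{\frac{10413}{815}} = \left(-8725431\right) \frac{815}{10413} = - \frac{182339135}{267}$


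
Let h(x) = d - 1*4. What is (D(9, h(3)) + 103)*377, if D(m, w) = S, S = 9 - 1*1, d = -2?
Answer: 41847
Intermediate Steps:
S = 8 (S = 9 - 1 = 8)
h(x) = -6 (h(x) = -2 - 1*4 = -2 - 4 = -6)
D(m, w) = 8
(D(9, h(3)) + 103)*377 = (8 + 103)*377 = 111*377 = 41847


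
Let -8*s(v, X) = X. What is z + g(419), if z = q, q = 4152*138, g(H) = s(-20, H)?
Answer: 4583389/8 ≈ 5.7292e+5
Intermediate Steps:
s(v, X) = -X/8
g(H) = -H/8
q = 572976
z = 572976
z + g(419) = 572976 - 1/8*419 = 572976 - 419/8 = 4583389/8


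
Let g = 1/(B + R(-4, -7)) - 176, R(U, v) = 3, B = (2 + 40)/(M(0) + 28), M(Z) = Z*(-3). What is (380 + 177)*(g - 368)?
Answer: -2725958/9 ≈ -3.0288e+5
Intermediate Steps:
M(Z) = -3*Z
B = 3/2 (B = (2 + 40)/(-3*0 + 28) = 42/(0 + 28) = 42/28 = 42*(1/28) = 3/2 ≈ 1.5000)
g = -1582/9 (g = 1/(3/2 + 3) - 176 = 1/(9/2) - 176 = 2/9 - 176 = -1582/9 ≈ -175.78)
(380 + 177)*(g - 368) = (380 + 177)*(-1582/9 - 368) = 557*(-4894/9) = -2725958/9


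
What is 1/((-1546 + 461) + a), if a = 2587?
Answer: 1/1502 ≈ 0.00066578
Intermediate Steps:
1/((-1546 + 461) + a) = 1/((-1546 + 461) + 2587) = 1/(-1085 + 2587) = 1/1502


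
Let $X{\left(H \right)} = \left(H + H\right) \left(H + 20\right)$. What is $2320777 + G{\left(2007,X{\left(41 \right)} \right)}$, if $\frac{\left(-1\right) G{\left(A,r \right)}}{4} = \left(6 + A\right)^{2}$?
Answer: $-13887899$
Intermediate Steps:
$X{\left(H \right)} = 2 H \left(20 + H\right)$
$G{\left(A,r \right)} = - 4 \left(6 + A\right)^{2}$
$2320777 + G{\left(2007,X{\left(41 \right)} \right)} = 2320777 - 4 \left(6 + 2007\right)^{2} = 2320777 - 4 \cdot 2013^{2} = 2320777 - 16208676 = -13887899$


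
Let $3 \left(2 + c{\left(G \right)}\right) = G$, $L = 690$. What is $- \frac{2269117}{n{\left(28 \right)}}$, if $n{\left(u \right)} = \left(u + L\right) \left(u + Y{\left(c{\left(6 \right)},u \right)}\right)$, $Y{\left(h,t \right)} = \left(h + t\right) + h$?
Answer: $- \frac{2269117}{40208} \approx -56.434$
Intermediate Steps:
$c{\left(G \right)} = -2 + \frac{G}{3}$
$Y{\left(h,t \right)} = t + 2 h$
$n{\left(u \right)} = 2 u \left(690 + u\right)$ ($n{\left(u \right)} = \left(u + 690\right) \left(u + \left(u + 2 \left(-2 + \frac{1}{3} \cdot 6\right)\right)\right) = \left(690 + u\right) \left(u + \left(u + 2 \left(-2 + 2\right)\right)\right) = \left(690 + u\right) \left(u + \left(u + 2 \cdot 0\right)\right) = \left(690 + u\right) \left(u + \left(u + 0\right)\right) = \left(690 + u\right) \left(u + u\right) = \left(690 + u\right) 2 u = 2 u \left(690 + u\right)$)
$- \frac{2269117}{n{\left(28 \right)}} = - \frac{2269117}{2 \cdot 28 \left(690 + 28\right)} = - \frac{2269117}{2 \cdot 28 \cdot 718} = - \frac{2269117}{40208}$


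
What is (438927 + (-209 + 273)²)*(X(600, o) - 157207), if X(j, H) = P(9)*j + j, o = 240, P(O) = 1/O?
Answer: -208052904283/3 ≈ -6.9351e+10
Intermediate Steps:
X(j, H) = 10*j/9 (X(j, H) = j/9 + j = 10*j/9)
(438927 + (-209 + 273)²)*(X(600, o) - 157207) = (438927 + (-209 + 273)²)*((10/9)*600 - 157207) = (438927 + 64²)*(2000/3 - 157207) = (438927 + 4096)*(-469621/3) = 443023*(-469621/3) = -208052904283/3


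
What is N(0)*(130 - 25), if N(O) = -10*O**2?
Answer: 0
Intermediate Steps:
N(0)*(130 - 25) = (-10*0**2)*(130 - 25) = -10*0*105 = 0*105 = 0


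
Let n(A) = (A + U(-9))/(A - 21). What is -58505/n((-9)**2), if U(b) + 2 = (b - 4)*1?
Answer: -585050/11 ≈ -53186.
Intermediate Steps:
U(b) = -6 + b (U(b) = -2 + (b - 4)*1 = -2 + (-4 + b)*1 = -2 + (-4 + b) = -6 + b)
n(A) = (-15 + A)/(-21 + A) (n(A) = (A + (-6 - 9))/(A - 21) = (A - 15)/(-21 + A) = (-15 + A)/(-21 + A))
-58505/n((-9)**2) = -58505*(-21 + (-9)**2)/(-15 + (-9)**2) = -58505*(-21 + 81)/(-15 + 81) = -58505/(66/60) = -58505/((1/60)*66) = -58505/11/10 = -58505*10/11 = -585050/11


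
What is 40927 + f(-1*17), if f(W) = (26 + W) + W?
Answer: 40919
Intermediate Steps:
f(W) = 26 + 2*W
40927 + f(-1*17) = 40927 + (26 + 2*(-1*17)) = 40927 + (26 + 2*(-17)) = 40927 + (26 - 34) = 40927 - 8 = 40919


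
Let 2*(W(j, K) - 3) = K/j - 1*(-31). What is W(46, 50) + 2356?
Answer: 54626/23 ≈ 2375.0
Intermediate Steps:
W(j, K) = 37/2 + K/(2*j) (W(j, K) = 3 + (K/j - 1*(-31))/2 = 3 + (K/j + 31)/2 = 3 + (31 + K/j)/2 = 3 + (31/2 + K/(2*j)) = 37/2 + K/(2*j))
W(46, 50) + 2356 = (½)*(50 + 37*46)/46 + 2356 = (½)*(1/46)*(50 + 1702) + 2356 = (½)*(1/46)*1752 + 2356 = 438/23 + 2356 = 54626/23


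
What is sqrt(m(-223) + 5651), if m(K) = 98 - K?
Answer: 2*sqrt(1493) ≈ 77.279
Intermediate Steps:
sqrt(m(-223) + 5651) = sqrt((98 - 1*(-223)) + 5651) = sqrt((98 + 223) + 5651) = sqrt(321 + 5651) = sqrt(5972) = 2*sqrt(1493)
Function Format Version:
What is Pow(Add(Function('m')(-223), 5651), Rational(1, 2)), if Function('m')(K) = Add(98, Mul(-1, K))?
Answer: Mul(2, Pow(1493, Rational(1, 2))) ≈ 77.279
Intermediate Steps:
Pow(Add(Function('m')(-223), 5651), Rational(1, 2)) = Pow(Add(Add(98, Mul(-1, -223)), 5651), Rational(1, 2)) = Pow(Add(Add(98, 223), 5651), Rational(1, 2)) = Pow(Add(321, 5651), Rational(1, 2)) = Pow(5972, Rational(1, 2)) = Mul(2, Pow(1493, Rational(1, 2)))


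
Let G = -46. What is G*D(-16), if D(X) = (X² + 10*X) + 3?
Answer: -4554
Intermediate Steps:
D(X) = 3 + X² + 10*X
G*D(-16) = -46*(3 + (-16)² + 10*(-16)) = -46*(3 + 256 - 160) = -46*99 = -4554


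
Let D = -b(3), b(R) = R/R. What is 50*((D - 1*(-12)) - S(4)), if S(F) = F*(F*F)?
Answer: -2650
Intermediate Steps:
b(R) = 1
D = -1 (D = -1*1 = -1)
S(F) = F³ (S(F) = F*F² = F³)
50*((D - 1*(-12)) - S(4)) = 50*((-1 - 1*(-12)) - 1*4³) = 50*((-1 + 12) - 1*64) = 50*(11 - 64) = 50*(-53) = -2650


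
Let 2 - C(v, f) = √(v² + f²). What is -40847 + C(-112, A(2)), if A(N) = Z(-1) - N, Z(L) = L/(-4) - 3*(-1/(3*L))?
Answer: -40845 - 5*√8033/4 ≈ -40957.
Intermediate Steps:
Z(L) = 1/L - L/4 (Z(L) = L*(-¼) - (-1)/L = -L/4 + 1/L = 1/L - L/4)
A(N) = -¾ - N (A(N) = (1/(-1) - ¼*(-1)) - N = (-1 + ¼) - N = -¾ - N)
C(v, f) = 2 - √(f² + v²) (C(v, f) = 2 - √(v² + f²) = 2 - √(f² + v²))
-40847 + C(-112, A(2)) = -40847 + (2 - √((-¾ - 1*2)² + (-112)²)) = -40847 + (2 - √((-¾ - 2)² + 12544)) = -40847 + (2 - √((-11/4)² + 12544)) = -40847 + (2 - √(121/16 + 12544)) = -40847 + (2 - √(200825/16)) = -40847 + (2 - 5*√8033/4) = -40845 - 5*√8033/4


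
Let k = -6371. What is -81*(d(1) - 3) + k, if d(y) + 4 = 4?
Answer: -6128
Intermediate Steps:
d(y) = 0 (d(y) = -4 + 4 = 0)
-81*(d(1) - 3) + k = -81*(0 - 3) - 6371 = -81*(-3) - 6371 = 243 - 6371 = -6128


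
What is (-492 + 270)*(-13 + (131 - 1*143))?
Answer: 5550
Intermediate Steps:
(-492 + 270)*(-13 + (131 - 1*143)) = -222*(-13 + (131 - 143)) = -222*(-13 - 12) = -222*(-25) = 5550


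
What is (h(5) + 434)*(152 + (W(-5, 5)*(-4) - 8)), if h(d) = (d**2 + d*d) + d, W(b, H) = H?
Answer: 60636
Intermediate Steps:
h(d) = d + 2*d**2 (h(d) = (d**2 + d**2) + d = 2*d**2 + d = d + 2*d**2)
(h(5) + 434)*(152 + (W(-5, 5)*(-4) - 8)) = (5*(1 + 2*5) + 434)*(152 + (5*(-4) - 8)) = (5*(1 + 10) + 434)*(152 + (-20 - 8)) = (5*11 + 434)*(152 - 28) = (55 + 434)*124 = 489*124 = 60636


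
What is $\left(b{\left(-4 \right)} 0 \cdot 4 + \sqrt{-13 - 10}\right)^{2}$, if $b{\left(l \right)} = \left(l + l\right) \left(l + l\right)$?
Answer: $-23$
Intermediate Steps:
$b{\left(l \right)} = 4 l^{2}$ ($b{\left(l \right)} = 2 l 2 l = 4 l^{2}$)
$\left(b{\left(-4 \right)} 0 \cdot 4 + \sqrt{-13 - 10}\right)^{2} = \left(4 \left(-4\right)^{2} \cdot 0 \cdot 4 + \sqrt{-13 - 10}\right)^{2} = \left(4 \cdot 16 \cdot 0 \cdot 4 + \sqrt{-23}\right)^{2} = \left(64 \cdot 0 \cdot 4 + i \sqrt{23}\right)^{2} = \left(0 \cdot 4 + i \sqrt{23}\right)^{2} = \left(0 + i \sqrt{23}\right)^{2} = \left(i \sqrt{23}\right)^{2} = -23$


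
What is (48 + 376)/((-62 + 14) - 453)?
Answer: -424/501 ≈ -0.84631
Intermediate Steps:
(48 + 376)/((-62 + 14) - 453) = 424/(-48 - 453) = 424/(-501) = 424*(-1/501) = -424/501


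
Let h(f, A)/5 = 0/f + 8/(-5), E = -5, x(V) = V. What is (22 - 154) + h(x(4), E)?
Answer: -140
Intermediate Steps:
h(f, A) = -8 (h(f, A) = 5*(0/f + 8/(-5)) = 5*(0 + 8*(-⅕)) = 5*(0 - 8/5) = 5*(-8/5) = -8)
(22 - 154) + h(x(4), E) = (22 - 154) - 8 = -132 - 8 = -140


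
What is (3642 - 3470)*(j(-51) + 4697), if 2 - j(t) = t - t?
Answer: 808228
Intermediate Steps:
j(t) = 2 (j(t) = 2 - (t - t) = 2 - 1*0 = 2 + 0 = 2)
(3642 - 3470)*(j(-51) + 4697) = (3642 - 3470)*(2 + 4697) = 172*4699 = 808228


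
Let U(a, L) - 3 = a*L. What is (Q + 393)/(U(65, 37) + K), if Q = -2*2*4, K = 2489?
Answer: 377/4897 ≈ 0.076986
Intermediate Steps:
U(a, L) = 3 + L*a (U(a, L) = 3 + a*L = 3 + L*a)
Q = -16 (Q = -4*4 = -16)
(Q + 393)/(U(65, 37) + K) = (-16 + 393)/((3 + 37*65) + 2489) = 377/((3 + 2405) + 2489) = 377/(2408 + 2489) = 377/4897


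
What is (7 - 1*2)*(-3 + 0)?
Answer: -15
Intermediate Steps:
(7 - 1*2)*(-3 + 0) = (7 - 2)*(-3) = 5*(-3) = -15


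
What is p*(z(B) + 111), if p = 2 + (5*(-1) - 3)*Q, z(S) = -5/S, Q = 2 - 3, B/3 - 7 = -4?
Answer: 9940/9 ≈ 1104.4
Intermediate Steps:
B = 9 (B = 21 + 3*(-4) = 21 - 12 = 9)
Q = -1
p = 10 (p = 2 + (5*(-1) - 3)*(-1) = 2 + (-5 - 3)*(-1) = 2 - 8*(-1) = 2 + 8 = 10)
p*(z(B) + 111) = 10*(-5/9 + 111) = 10*(994/9) = 9940/9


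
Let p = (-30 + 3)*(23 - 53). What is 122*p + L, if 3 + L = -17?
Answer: 98800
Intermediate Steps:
L = -20 (L = -3 - 17 = -20)
p = 810 (p = -27*(-30) = 810)
122*p + L = 122*810 - 20 = 98820 - 20 = 98800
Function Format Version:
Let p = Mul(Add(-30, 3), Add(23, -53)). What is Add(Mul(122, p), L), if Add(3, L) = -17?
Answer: 98800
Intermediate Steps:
L = -20 (L = Add(-3, -17) = -20)
p = 810 (p = Mul(-27, -30) = 810)
Add(Mul(122, p), L) = Add(Mul(122, 810), -20) = Add(98820, -20) = 98800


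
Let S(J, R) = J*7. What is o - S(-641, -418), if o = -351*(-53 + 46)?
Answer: 6944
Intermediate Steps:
S(J, R) = 7*J
o = 2457 (o = -351*(-7) = 2457)
o - S(-641, -418) = 2457 - 7*(-641) = 2457 - 1*(-4487) = 2457 + 4487 = 6944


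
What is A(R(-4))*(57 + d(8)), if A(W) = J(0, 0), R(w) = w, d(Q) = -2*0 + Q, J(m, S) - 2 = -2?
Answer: 0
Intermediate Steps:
J(m, S) = 0 (J(m, S) = 2 - 2 = 0)
d(Q) = Q (d(Q) = 0 + Q = Q)
A(W) = 0
A(R(-4))*(57 + d(8)) = 0*(57 + 8) = 0*65 = 0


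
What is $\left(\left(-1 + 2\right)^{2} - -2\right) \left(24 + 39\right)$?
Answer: $189$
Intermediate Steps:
$\left(\left(-1 + 2\right)^{2} - -2\right) \left(24 + 39\right) = \left(1^{2} + 2\right) 63 = \left(1 + 2\right) 63 = 3 \cdot 63 = 189$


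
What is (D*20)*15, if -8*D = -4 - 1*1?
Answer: 375/2 ≈ 187.50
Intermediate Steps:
D = 5/8 (D = -(-4 - 1*1)/8 = -(-4 - 1)/8 = -⅛*(-5) = 5/8 ≈ 0.62500)
(D*20)*15 = ((5/8)*20)*15 = (25/2)*15 = 375/2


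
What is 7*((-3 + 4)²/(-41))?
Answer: -7/41 ≈ -0.17073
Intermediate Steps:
7*((-3 + 4)²/(-41)) = 7*(1²*(-1/41)) = 7*(1*(-1/41)) = 7*(-1/41) = -7/41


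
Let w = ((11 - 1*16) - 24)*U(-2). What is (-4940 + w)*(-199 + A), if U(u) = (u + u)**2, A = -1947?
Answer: 11596984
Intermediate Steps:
U(u) = 4*u**2 (U(u) = (2*u)**2 = 4*u**2)
w = -464 (w = ((11 - 1*16) - 24)*(4*(-2)**2) = ((11 - 16) - 24)*(4*4) = (-5 - 24)*16 = -29*16 = -464)
(-4940 + w)*(-199 + A) = (-4940 - 464)*(-199 - 1947) = -5404*(-2146) = 11596984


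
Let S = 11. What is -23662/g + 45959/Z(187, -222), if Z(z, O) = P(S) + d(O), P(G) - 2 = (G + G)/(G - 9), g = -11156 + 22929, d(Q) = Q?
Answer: -546020665/2460557 ≈ -221.91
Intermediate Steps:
g = 11773
P(G) = 2 + 2*G/(-9 + G) (P(G) = 2 + (G + G)/(G - 9) = 2 + (2*G)/(-9 + G) = 2 + 2*G/(-9 + G))
Z(z, O) = 13 + O (Z(z, O) = 2*(-9 + 2*11)/(-9 + 11) + O = 2*(-9 + 22)/2 + O = 2*(½)*13 + O = 13 + O)
-23662/g + 45959/Z(187, -222) = -23662/11773 + 45959/(13 - 222) = -23662*1/11773 + 45959/(-209) = -23662/11773 + 45959*(-1/209) = -23662/11773 - 45959/209 = -546020665/2460557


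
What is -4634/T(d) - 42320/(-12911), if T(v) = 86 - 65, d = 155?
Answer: -8420122/38733 ≈ -217.39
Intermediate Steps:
T(v) = 21
-4634/T(d) - 42320/(-12911) = -4634/21 - 42320/(-12911) = -4634*1/21 - 42320*(-1/12911) = -662/3 + 42320/12911 = -8420122/38733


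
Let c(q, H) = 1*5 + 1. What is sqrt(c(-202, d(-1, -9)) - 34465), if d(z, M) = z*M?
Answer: I*sqrt(34459) ≈ 185.63*I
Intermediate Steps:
d(z, M) = M*z
c(q, H) = 6 (c(q, H) = 5 + 1 = 6)
sqrt(c(-202, d(-1, -9)) - 34465) = sqrt(6 - 34465) = sqrt(-34459) = I*sqrt(34459)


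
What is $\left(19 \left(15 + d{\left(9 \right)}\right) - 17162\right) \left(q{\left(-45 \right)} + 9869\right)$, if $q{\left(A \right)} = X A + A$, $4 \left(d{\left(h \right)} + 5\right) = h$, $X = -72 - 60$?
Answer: $-266872697$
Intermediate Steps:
$X = -132$
$d{\left(h \right)} = -5 + \frac{h}{4}$
$q{\left(A \right)} = - 131 A$ ($q{\left(A \right)} = - 132 A + A = - 131 A$)
$\left(19 \left(15 + d{\left(9 \right)}\right) - 17162\right) \left(q{\left(-45 \right)} + 9869\right) = \left(19 \left(15 + \left(-5 + \frac{1}{4} \cdot 9\right)\right) - 17162\right) \left(\left(-131\right) \left(-45\right) + 9869\right) = \left(19 \left(15 + \left(-5 + \frac{9}{4}\right)\right) - 17162\right) \left(5895 + 9869\right) = \left(19 \left(15 - \frac{11}{4}\right) - 17162\right) 15764 = \left(19 \cdot \frac{49}{4} - 17162\right) 15764 = \left(\frac{931}{4} - 17162\right) 15764 = \left(- \frac{67717}{4}\right) 15764 = -266872697$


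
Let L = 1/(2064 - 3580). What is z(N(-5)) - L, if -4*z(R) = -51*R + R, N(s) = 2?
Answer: 37901/1516 ≈ 25.001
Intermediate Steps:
z(R) = 25*R/2 (z(R) = -(-51*R + R)/4 = -(-25)*R/2 = 25*R/2)
L = -1/1516 (L = 1/(-1516) = -1/1516 ≈ -0.00065963)
z(N(-5)) - L = (25/2)*2 - 1*(-1/1516) = 25 + 1/1516 = 37901/1516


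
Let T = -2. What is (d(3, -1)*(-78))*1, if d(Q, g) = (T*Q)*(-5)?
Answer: -2340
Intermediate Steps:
d(Q, g) = 10*Q (d(Q, g) = -2*Q*(-5) = 10*Q)
(d(3, -1)*(-78))*1 = ((10*3)*(-78))*1 = (30*(-78))*1 = -2340*1 = -2340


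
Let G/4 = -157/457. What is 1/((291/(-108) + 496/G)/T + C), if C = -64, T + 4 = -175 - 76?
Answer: -1441260/90185363 ≈ -0.015981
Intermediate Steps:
G = -628/457 (G = 4*(-157/457) = -628/457 ≈ -1.3742)
T = -255 (T = -4 + (-175 - 76) = -4 - 251 = -255)
1/((291/(-108) + 496/G)/T + C) = 1/((291/(-108) + 496/(-628/457))/(-255) - 64) = 1/((291*(-1/108) + 496*(-457/628))*(-1/255) - 64) = 1/((-97/36 - 56668/157)*(-1/255) - 64) = 1/(-2055277/5652*(-1/255) - 64) = 1/(2055277/1441260 - 64) = 1/(-90185363/1441260) = -1441260/90185363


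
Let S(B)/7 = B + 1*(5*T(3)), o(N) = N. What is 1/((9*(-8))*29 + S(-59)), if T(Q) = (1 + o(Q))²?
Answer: -1/1941 ≈ -0.00051520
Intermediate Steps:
T(Q) = (1 + Q)²
S(B) = 560 + 7*B (S(B) = 7*(B + 1*(5*(1 + 3)²)) = 7*(B + 1*(5*4²)) = 7*(B + 1*(5*16)) = 7*(B + 1*80) = 7*(B + 80) = 7*(80 + B) = 560 + 7*B)
1/((9*(-8))*29 + S(-59)) = 1/((9*(-8))*29 + (560 + 7*(-59))) = 1/(-72*29 + (560 - 413)) = 1/(-2088 + 147) = 1/(-1941) = -1/1941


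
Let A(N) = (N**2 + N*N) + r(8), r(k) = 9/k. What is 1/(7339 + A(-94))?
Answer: 8/200097 ≈ 3.9981e-5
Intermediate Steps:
A(N) = 9/8 + 2*N**2 (A(N) = (N**2 + N*N) + 9/8 = (N**2 + N**2) + 9*(1/8) = 2*N**2 + 9/8 = 9/8 + 2*N**2)
1/(7339 + A(-94)) = 1/(7339 + (9/8 + 2*(-94)**2)) = 1/(7339 + (9/8 + 2*8836)) = 1/(7339 + (9/8 + 17672)) = 1/(7339 + 141385/8) = 1/(200097/8) = 8/200097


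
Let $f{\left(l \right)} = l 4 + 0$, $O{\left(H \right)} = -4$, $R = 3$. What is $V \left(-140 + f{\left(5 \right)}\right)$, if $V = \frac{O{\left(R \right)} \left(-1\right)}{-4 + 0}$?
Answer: $120$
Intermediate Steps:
$f{\left(l \right)} = 4 l$ ($f{\left(l \right)} = 4 l + 0 = 4 l$)
$V = -1$ ($V = \frac{\left(-4\right) \left(-1\right)}{-4 + 0} = \frac{4}{-4} = 4 \left(- \frac{1}{4}\right) = -1$)
$V \left(-140 + f{\left(5 \right)}\right) = - (-140 + 4 \cdot 5) = - (-140 + 20) = \left(-1\right) \left(-120\right) = 120$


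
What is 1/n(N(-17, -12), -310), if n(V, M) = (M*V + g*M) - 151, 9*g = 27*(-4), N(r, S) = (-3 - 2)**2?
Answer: -1/4181 ≈ -0.00023918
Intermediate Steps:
N(r, S) = 25 (N(r, S) = (-5)**2 = 25)
g = -12 (g = (27*(-4))/9 = (1/9)*(-108) = -12)
n(V, M) = -151 - 12*M + M*V (n(V, M) = (M*V - 12*M) - 151 = (-12*M + M*V) - 151 = -151 - 12*M + M*V)
1/n(N(-17, -12), -310) = 1/(-151 - 12*(-310) - 310*25) = 1/(-151 + 3720 - 7750) = 1/(-4181) = -1/4181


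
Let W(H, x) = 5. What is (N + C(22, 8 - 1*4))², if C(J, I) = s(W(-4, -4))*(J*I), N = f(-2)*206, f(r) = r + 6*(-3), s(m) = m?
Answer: 13542400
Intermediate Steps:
f(r) = -18 + r (f(r) = r - 18 = -18 + r)
N = -4120 (N = (-18 - 2)*206 = -20*206 = -4120)
C(J, I) = 5*I*J (C(J, I) = 5*(J*I) = 5*(I*J) = 5*I*J)
(N + C(22, 8 - 1*4))² = (-4120 + 5*(8 - 1*4)*22)² = (-4120 + 5*(8 - 4)*22)² = (-4120 + 5*4*22)² = (-4120 + 440)² = (-3680)² = 13542400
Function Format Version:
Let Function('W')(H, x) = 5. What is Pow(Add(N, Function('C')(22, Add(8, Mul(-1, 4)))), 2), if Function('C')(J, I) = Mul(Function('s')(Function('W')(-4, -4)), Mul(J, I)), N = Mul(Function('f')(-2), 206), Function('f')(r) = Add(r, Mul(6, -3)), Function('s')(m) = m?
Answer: 13542400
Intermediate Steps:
Function('f')(r) = Add(-18, r) (Function('f')(r) = Add(r, -18) = Add(-18, r))
N = -4120 (N = Mul(Add(-18, -2), 206) = Mul(-20, 206) = -4120)
Function('C')(J, I) = Mul(5, I, J) (Function('C')(J, I) = Mul(5, Mul(J, I)) = Mul(5, Mul(I, J)) = Mul(5, I, J))
Pow(Add(N, Function('C')(22, Add(8, Mul(-1, 4)))), 2) = Pow(Add(-4120, Mul(5, Add(8, Mul(-1, 4)), 22)), 2) = Pow(Add(-4120, Mul(5, Add(8, -4), 22)), 2) = Pow(Add(-4120, Mul(5, 4, 22)), 2) = Pow(Add(-4120, 440), 2) = Pow(-3680, 2) = 13542400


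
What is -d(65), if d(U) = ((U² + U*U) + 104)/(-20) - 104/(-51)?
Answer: 217087/510 ≈ 425.66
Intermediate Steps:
d(U) = -806/255 - U²/10 (d(U) = ((U² + U²) + 104)*(-1/20) - 104*(-1/51) = (2*U² + 104)*(-1/20) + 104/51 = (104 + 2*U²)*(-1/20) + 104/51 = (-26/5 - U²/10) + 104/51 = -806/255 - U²/10)
-d(65) = -(-806/255 - ⅒*65²) = -(-806/255 - ⅒*4225) = -(-806/255 - 845/2) = -1*(-217087/510) = 217087/510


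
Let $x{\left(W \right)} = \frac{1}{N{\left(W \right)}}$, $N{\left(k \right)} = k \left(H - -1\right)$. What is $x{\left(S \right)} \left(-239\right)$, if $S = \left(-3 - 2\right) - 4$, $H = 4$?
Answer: $\frac{239}{45} \approx 5.3111$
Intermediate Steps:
$S = -9$ ($S = -5 - 4 = -9$)
$N{\left(k \right)} = 5 k$ ($N{\left(k \right)} = k \left(4 - -1\right) = k \left(4 + 1\right) = k 5 = 5 k$)
$x{\left(W \right)} = \frac{1}{5 W}$
$x{\left(S \right)} \left(-239\right) = \frac{1}{5 \left(-9\right)} \left(-239\right) = \frac{1}{5} \left(- \frac{1}{9}\right) \left(-239\right) = \left(- \frac{1}{45}\right) \left(-239\right) = \frac{239}{45}$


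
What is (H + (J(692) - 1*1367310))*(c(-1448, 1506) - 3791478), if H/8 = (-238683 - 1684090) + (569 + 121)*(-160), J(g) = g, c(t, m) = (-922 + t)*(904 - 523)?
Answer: 82772516524896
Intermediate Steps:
c(t, m) = -351282 + 381*t (c(t, m) = (-922 + t)*381 = -351282 + 381*t)
H = -16265384 (H = 8*((-238683 - 1684090) + (569 + 121)*(-160)) = 8*(-1922773 + 690*(-160)) = 8*(-1922773 - 110400) = 8*(-2033173) = -16265384)
(H + (J(692) - 1*1367310))*(c(-1448, 1506) - 3791478) = (-16265384 + (692 - 1*1367310))*((-351282 + 381*(-1448)) - 3791478) = (-16265384 + (692 - 1367310))*((-351282 - 551688) - 3791478) = (-16265384 - 1366618)*(-902970 - 3791478) = -17632002*(-4694448) = 82772516524896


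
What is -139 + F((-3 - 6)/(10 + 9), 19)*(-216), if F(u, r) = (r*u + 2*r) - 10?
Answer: -4243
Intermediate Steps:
F(u, r) = -10 + 2*r + r*u (F(u, r) = (2*r + r*u) - 10 = -10 + 2*r + r*u)
-139 + F((-3 - 6)/(10 + 9), 19)*(-216) = -139 + (-10 + 2*19 + 19*((-3 - 6)/(10 + 9)))*(-216) = -139 + (-10 + 38 + 19*(-9/19))*(-216) = -139 + (-10 + 38 - 9)*(-216) = -139 + 19*(-216) = -139 - 4104 = -4243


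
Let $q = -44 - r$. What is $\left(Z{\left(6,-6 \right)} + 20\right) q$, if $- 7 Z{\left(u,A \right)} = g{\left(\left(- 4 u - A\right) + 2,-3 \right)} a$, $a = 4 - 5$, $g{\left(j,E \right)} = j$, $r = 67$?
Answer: $- \frac{13764}{7} \approx -1966.3$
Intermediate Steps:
$a = -1$
$q = -111$ ($q = -44 - 67 = -111$)
$Z{\left(u,A \right)} = \frac{2}{7} - \frac{4 u}{7} - \frac{A}{7}$ ($Z{\left(u,A \right)} = - \frac{\left(\left(- 4 u - A\right) + 2\right) \left(-1\right)}{7} = - \frac{\left(\left(- A - 4 u\right) + 2\right) \left(-1\right)}{7} = - \frac{\left(2 - A - 4 u\right) \left(-1\right)}{7} = - \frac{-2 + A + 4 u}{7} = \frac{2}{7} - \frac{4 u}{7} - \frac{A}{7}$)
$\left(Z{\left(6,-6 \right)} + 20\right) q = \left(\left(\frac{2}{7} - \frac{24}{7} - - \frac{6}{7}\right) + 20\right) \left(-111\right) = \left(\left(\frac{2}{7} - \frac{24}{7} + \frac{6}{7}\right) + 20\right) \left(-111\right) = \left(- \frac{16}{7} + 20\right) \left(-111\right) = \frac{124}{7} \left(-111\right) = - \frac{13764}{7}$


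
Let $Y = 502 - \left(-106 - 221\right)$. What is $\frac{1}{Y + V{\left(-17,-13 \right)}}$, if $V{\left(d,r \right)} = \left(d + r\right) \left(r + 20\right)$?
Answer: $\frac{1}{619} \approx 0.0016155$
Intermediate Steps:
$V{\left(d,r \right)} = \left(20 + r\right) \left(d + r\right)$ ($V{\left(d,r \right)} = \left(d + r\right) \left(20 + r\right) = \left(20 + r\right) \left(d + r\right)$)
$Y = 829$ ($Y = 502 - -327 = 502 + 327 = 829$)
$\frac{1}{Y + V{\left(-17,-13 \right)}} = \frac{1}{829 + \left(\left(-13\right)^{2} + 20 \left(-17\right) + 20 \left(-13\right) - -221\right)} = \frac{1}{829 + \left(169 - 340 - 260 + 221\right)} = \frac{1}{829 - 210} = \frac{1}{619}$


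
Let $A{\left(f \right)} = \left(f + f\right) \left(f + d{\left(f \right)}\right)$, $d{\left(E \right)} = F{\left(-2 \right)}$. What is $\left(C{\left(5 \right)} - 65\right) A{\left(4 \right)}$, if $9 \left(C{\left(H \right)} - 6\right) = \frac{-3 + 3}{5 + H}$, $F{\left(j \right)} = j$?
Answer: $-944$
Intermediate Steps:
$d{\left(E \right)} = -2$
$A{\left(f \right)} = 2 f \left(-2 + f\right)$ ($A{\left(f \right)} = \left(f + f\right) \left(f - 2\right) = 2 f \left(-2 + f\right)$)
$C{\left(H \right)} = 6$ ($C{\left(H \right)} = 6 + \frac{\left(-3 + 3\right) \frac{1}{5 + H}}{9} = 6 + \frac{0 \frac{1}{5 + H}}{9} = 6 + \frac{1}{9} \cdot 0 = 6 + 0 = 6$)
$\left(C{\left(5 \right)} - 65\right) A{\left(4 \right)} = \left(6 - 65\right) 2 \cdot 4 \left(-2 + 4\right) = - 59 \cdot 2 \cdot 4 \cdot 2 = \left(-59\right) 16 = -944$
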